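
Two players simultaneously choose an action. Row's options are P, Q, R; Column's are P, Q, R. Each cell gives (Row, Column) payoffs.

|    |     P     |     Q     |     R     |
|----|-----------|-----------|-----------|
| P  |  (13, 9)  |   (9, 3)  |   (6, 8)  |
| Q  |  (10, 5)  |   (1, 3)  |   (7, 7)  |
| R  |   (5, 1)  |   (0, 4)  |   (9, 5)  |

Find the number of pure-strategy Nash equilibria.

Both P: Row gets 13 (best alternative 10); Column gets 9 (best alternative 8). Neither deviates — NE.
Both R: Row gets 9 (best alternative 7); Column gets 5 (best alternative 4). Neither deviates — NE.
Both Q is not a NE: Row would switch to P (9 > 1).
No other cell survives both best-response checks, so there are 2 pure NE.

2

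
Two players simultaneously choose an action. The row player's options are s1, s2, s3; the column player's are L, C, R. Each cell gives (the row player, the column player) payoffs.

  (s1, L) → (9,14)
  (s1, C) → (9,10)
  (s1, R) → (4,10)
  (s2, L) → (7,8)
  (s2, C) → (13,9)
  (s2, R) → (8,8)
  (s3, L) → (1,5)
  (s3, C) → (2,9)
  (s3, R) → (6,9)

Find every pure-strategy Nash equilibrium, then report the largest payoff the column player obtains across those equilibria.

14

(s1, L) is a pure NE (the row player: 9 ≥ 7; the column player: 14 ≥ 10). The column player gets 14.
(s2, C) is a pure NE (the row player: 13 ≥ 9; the column player: 9 ≥ 8). The column player gets 9.
Every other cell has a profitable deviation for at least one player. Highest of {14, 9} is 14.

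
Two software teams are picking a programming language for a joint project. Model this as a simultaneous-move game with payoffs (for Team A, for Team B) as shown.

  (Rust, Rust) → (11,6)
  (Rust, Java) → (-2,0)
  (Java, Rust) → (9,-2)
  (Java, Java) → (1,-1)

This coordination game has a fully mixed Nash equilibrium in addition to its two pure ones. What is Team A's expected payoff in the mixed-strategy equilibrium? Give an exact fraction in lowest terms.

Team B mixes with probability q on Rust, chosen so Team A is indifferent: 11q + (-2)(1−q) = 9q + 1(1−q) gives q = 3/5.
Team A's expected payoff (from either row, since indifferent) is 11·3/5 + (-2)·2/5 = 29/5.

29/5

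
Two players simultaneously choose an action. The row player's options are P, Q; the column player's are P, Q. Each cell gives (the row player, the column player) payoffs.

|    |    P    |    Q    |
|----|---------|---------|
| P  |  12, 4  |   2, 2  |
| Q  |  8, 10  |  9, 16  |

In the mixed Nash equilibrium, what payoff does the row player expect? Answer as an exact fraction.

92/11

The column player mixes with probability q on P, chosen so the row player is indifferent: 12q + 2(1−q) = 8q + 9(1−q) gives q = 7/11.
The row player's expected payoff (from either row, since indifferent) is 12·7/11 + 2·4/11 = 92/11.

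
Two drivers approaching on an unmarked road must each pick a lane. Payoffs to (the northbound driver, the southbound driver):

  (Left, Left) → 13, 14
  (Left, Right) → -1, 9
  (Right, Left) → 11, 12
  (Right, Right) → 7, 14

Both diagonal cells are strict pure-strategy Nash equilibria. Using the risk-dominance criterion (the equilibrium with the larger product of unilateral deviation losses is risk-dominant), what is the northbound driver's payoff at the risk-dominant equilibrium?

7

At both Left: the northbound driver loses 13 − 11 = 2 by deviating; the southbound driver loses 14 − 9 = 5. Product = 2·5 = 10.
At both Right: the northbound driver loses 7 − (-1) = 8 by deviating; the southbound driver loses 14 − 12 = 2. Product = 8·2 = 16.
16 > 10, so both Right is risk-dominant. The northbound driver's payoff there is 7.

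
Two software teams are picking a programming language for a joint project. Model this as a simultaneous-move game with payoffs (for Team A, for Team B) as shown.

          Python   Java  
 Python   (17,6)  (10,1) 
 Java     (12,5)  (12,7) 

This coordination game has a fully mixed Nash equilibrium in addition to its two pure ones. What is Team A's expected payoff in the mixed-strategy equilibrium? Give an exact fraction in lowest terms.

Team B mixes with probability q on Python, chosen so Team A is indifferent: 17q + 10(1−q) = 12q + 12(1−q) gives q = 2/7.
Team A's expected payoff (from either row, since indifferent) is 17·2/7 + 10·5/7 = 12.

12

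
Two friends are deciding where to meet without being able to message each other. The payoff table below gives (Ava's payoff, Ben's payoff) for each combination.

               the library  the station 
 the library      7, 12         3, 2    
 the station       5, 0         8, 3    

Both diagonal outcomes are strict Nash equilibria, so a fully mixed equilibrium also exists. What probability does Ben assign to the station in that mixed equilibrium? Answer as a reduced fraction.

Ben's mix q on the library must make Ava indifferent between the library and the station.
Ava's payoff from the library: 7q + 3(1−q). From the station: 5q + 8(1−q).
Set equal: 2q = 5(1−q) → q = 5/7.
Probability on the station is 1 − 5/7 = 2/7.

2/7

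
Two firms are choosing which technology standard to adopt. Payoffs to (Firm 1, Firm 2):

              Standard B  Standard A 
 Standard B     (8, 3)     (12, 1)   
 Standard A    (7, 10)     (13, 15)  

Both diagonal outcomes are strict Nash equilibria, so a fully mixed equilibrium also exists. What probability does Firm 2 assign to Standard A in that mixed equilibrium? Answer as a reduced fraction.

Firm 2's mix q on Standard B must make Firm 1 indifferent between Standard B and Standard A.
Firm 1's payoff from Standard B: 8q + 12(1−q). From Standard A: 7q + 13(1−q).
Set equal: 1q = 1(1−q) → q = 1/2.
Probability on Standard A is 1 − 1/2 = 1/2.

1/2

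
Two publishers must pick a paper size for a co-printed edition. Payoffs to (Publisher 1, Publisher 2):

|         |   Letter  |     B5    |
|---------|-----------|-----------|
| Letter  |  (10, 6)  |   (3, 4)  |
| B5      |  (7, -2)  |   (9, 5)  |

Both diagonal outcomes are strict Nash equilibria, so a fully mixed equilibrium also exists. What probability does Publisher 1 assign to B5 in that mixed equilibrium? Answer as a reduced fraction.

2/9

Publisher 1's mix p on Letter must make Publisher 2 indifferent between Letter and B5.
Publisher 2's payoff from Letter: 6p + (-2)(1−p). From B5: 4p + 5(1−p).
Set equal: 2p = 7(1−p) → p = 7/9.
Probability on B5 is 1 − 7/9 = 2/9.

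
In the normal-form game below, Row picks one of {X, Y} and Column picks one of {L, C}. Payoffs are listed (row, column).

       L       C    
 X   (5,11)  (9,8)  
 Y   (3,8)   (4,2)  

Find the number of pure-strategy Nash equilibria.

(X, L): Row gets 5 (best alternative 3); Column gets 11 (best alternative 8). Neither deviates — NE.
(Y, C) is not a NE: Row would switch to X (9 > 4).
No other cell survives both best-response checks, so there is 1 pure NE.

1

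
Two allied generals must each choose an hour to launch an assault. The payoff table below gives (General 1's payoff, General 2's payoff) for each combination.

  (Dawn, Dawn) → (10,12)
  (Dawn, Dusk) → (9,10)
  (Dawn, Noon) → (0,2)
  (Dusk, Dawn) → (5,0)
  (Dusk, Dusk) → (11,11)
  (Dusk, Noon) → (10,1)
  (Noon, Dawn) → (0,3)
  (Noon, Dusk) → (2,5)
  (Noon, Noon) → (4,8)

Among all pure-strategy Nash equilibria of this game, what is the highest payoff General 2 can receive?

12

Both Dawn is a pure NE (General 1: 10 ≥ 5; General 2: 12 ≥ 10). General 2 gets 12.
Both Dusk is a pure NE (General 1: 11 ≥ 9; General 2: 11 ≥ 1). General 2 gets 11.
Every other cell has a profitable deviation for at least one player. Highest of {12, 11} is 12.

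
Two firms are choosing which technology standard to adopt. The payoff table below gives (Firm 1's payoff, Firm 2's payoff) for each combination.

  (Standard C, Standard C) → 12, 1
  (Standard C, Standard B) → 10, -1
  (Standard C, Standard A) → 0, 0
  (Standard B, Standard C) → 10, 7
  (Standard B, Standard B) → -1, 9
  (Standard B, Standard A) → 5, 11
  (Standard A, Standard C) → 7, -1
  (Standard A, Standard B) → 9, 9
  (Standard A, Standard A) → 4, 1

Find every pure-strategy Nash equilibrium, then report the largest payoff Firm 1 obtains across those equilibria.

Both Standard C is a pure NE (Firm 1: 12 ≥ 10; Firm 2: 1 ≥ 0). Firm 1 gets 12.
(Standard B, Standard A) is a pure NE (Firm 1: 5 ≥ 4; Firm 2: 11 ≥ 9). Firm 1 gets 5.
Every other cell has a profitable deviation for at least one player. Highest of {12, 5} is 12.

12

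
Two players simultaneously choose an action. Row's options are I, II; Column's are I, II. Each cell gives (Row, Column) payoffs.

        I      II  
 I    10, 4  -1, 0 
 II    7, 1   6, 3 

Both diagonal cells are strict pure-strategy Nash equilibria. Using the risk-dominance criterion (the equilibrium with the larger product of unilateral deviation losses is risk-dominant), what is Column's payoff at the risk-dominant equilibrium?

3

At both I: Row loses 10 − 7 = 3 by deviating; Column loses 4 − 0 = 4. Product = 3·4 = 12.
At both II: Row loses 6 − (-1) = 7 by deviating; Column loses 3 − 1 = 2. Product = 7·2 = 14.
14 > 12, so both II is risk-dominant. Column's payoff there is 3.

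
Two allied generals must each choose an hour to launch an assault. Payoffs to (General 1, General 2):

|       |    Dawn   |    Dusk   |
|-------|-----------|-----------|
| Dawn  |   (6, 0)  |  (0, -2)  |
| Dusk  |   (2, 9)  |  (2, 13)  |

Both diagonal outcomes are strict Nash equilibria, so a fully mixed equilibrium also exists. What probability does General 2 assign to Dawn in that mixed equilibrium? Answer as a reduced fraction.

General 2's mix q on Dawn must make General 1 indifferent between Dawn and Dusk.
General 1's payoff from Dawn: 6q + 0(1−q). From Dusk: 2q + 2(1−q).
Set equal: 4q = 2(1−q) → q = 2/6 = 1/3.

1/3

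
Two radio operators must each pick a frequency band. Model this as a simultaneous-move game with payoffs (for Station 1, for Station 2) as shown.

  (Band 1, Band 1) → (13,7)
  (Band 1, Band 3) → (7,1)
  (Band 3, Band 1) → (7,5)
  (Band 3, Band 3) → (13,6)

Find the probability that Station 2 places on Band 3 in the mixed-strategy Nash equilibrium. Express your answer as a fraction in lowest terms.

Station 2's mix q on Band 1 must make Station 1 indifferent between Band 1 and Band 3.
Station 1's payoff from Band 1: 13q + 7(1−q). From Band 3: 7q + 13(1−q).
Set equal: 6q = 6(1−q) → q = 6/12 = 1/2.
Probability on Band 3 is 1 − 1/2 = 1/2.

1/2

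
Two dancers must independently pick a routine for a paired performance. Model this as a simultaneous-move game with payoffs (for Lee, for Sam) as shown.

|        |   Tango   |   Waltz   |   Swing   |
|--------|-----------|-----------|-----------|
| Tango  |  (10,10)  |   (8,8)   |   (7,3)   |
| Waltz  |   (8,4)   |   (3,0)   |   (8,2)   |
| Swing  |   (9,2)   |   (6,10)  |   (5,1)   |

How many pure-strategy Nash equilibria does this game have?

Both Tango: Lee gets 10 (best alternative 9); Sam gets 10 (best alternative 8). Neither deviates — NE.
Both Swing is not a NE: Lee would switch to Waltz (8 > 5).
No other cell survives both best-response checks, so there is 1 pure NE.

1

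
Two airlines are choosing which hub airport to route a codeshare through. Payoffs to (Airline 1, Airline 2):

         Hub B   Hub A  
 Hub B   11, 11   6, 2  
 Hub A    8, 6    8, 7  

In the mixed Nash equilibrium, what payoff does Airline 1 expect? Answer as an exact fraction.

8

Airline 2 mixes with probability q on Hub B, chosen so Airline 1 is indifferent: 11q + 6(1−q) = 8q + 8(1−q) gives q = 2/5.
Airline 1's expected payoff (from either row, since indifferent) is 11·2/5 + 6·3/5 = 8.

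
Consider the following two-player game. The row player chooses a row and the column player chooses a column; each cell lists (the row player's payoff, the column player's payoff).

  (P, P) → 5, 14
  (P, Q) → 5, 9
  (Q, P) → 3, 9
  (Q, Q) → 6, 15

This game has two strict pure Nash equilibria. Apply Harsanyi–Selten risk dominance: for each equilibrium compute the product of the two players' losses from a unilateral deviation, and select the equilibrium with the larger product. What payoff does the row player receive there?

At both P: the row player loses 5 − 3 = 2 by deviating; the column player loses 14 − 9 = 5. Product = 2·5 = 10.
At both Q: the row player loses 6 − 5 = 1 by deviating; the column player loses 15 − 9 = 6. Product = 1·6 = 6.
10 > 6, so both P is risk-dominant. The row player's payoff there is 5.

5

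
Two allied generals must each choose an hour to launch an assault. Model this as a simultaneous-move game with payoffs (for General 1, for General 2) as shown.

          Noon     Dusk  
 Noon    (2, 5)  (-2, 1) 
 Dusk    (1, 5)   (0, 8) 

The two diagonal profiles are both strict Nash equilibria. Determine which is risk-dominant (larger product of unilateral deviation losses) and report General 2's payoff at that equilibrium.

At both Noon: General 1 loses 2 − 1 = 1 by deviating; General 2 loses 5 − 1 = 4. Product = 1·4 = 4.
At both Dusk: General 1 loses 0 − (-2) = 2 by deviating; General 2 loses 8 − 5 = 3. Product = 2·3 = 6.
6 > 4, so both Dusk is risk-dominant. General 2's payoff there is 8.

8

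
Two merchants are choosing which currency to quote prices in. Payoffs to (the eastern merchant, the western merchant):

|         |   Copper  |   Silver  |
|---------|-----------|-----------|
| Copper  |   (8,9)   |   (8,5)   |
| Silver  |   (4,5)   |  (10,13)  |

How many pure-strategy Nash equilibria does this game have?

2

Both Copper: the eastern merchant gets 8 (best alternative 4); the western merchant gets 9 (best alternative 5). Neither deviates — NE.
Both Silver: the eastern merchant gets 10 (best alternative 8); the western merchant gets 13 (best alternative 5). Neither deviates — NE.
(Silver, Copper) is not a NE: the eastern merchant would switch to Copper (8 > 4).
No other cell survives both best-response checks, so there are 2 pure NE.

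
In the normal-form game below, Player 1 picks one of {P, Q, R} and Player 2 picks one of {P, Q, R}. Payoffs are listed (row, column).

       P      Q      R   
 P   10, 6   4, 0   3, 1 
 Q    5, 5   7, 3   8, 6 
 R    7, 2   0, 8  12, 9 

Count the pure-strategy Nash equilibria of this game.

2

Both P: Player 1 gets 10 (best alternative 7); Player 2 gets 6 (best alternative 1). Neither deviates — NE.
Both R: Player 1 gets 12 (best alternative 8); Player 2 gets 9 (best alternative 8). Neither deviates — NE.
Both Q is not a NE: Player 2 would switch to R (6 > 3).
No other cell survives both best-response checks, so there are 2 pure NE.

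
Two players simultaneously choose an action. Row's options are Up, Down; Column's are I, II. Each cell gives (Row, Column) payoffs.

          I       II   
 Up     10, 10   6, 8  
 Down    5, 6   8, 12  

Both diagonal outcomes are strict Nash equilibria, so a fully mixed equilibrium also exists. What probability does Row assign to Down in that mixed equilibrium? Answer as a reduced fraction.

Row's mix p on Up must make Column indifferent between I and II.
Column's payoff from I: 10p + 6(1−p). From II: 8p + 12(1−p).
Set equal: 2p = 6(1−p) → p = 6/8 = 3/4.
Probability on Down is 1 − 3/4 = 1/4.

1/4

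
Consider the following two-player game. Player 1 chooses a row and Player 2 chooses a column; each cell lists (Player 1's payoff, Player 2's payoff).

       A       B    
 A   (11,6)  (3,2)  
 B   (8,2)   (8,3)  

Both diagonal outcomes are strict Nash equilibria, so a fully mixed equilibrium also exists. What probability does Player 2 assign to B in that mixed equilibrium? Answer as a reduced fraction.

Player 2's mix q on A must make Player 1 indifferent between A and B.
Player 1's payoff from A: 11q + 3(1−q). From B: 8q + 8(1−q).
Set equal: 3q = 5(1−q) → q = 5/8.
Probability on B is 1 − 5/8 = 3/8.

3/8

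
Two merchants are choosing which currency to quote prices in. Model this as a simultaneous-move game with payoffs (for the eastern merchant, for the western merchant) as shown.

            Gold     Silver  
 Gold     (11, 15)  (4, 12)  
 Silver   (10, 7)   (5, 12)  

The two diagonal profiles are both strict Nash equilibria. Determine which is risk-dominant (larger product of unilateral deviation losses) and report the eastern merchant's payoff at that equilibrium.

5

At both Gold: the eastern merchant loses 11 − 10 = 1 by deviating; the western merchant loses 15 − 12 = 3. Product = 1·3 = 3.
At both Silver: the eastern merchant loses 5 − 4 = 1 by deviating; the western merchant loses 12 − 7 = 5. Product = 1·5 = 5.
5 > 3, so both Silver is risk-dominant. The eastern merchant's payoff there is 5.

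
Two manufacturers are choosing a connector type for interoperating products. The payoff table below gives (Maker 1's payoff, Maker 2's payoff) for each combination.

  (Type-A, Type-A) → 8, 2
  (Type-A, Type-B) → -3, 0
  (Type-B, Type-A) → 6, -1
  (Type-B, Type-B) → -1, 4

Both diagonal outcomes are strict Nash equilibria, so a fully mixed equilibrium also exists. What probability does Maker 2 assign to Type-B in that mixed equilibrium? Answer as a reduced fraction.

1/2

Maker 2's mix q on Type-A must make Maker 1 indifferent between Type-A and Type-B.
Maker 1's payoff from Type-A: 8q + (-3)(1−q). From Type-B: 6q + (-1)(1−q).
Set equal: 2q = 2(1−q) → q = 2/4 = 1/2.
Probability on Type-B is 1 − 1/2 = 1/2.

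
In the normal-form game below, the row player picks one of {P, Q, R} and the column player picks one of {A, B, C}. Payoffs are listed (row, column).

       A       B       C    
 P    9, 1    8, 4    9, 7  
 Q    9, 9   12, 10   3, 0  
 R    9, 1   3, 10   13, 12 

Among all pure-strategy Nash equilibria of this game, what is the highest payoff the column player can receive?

12

(Q, B) is a pure NE (the row player: 12 ≥ 8; the column player: 10 ≥ 9). The column player gets 10.
(R, C) is a pure NE (the row player: 13 ≥ 9; the column player: 12 ≥ 10). The column player gets 12.
Every other cell has a profitable deviation for at least one player. Highest of {10, 12} is 12.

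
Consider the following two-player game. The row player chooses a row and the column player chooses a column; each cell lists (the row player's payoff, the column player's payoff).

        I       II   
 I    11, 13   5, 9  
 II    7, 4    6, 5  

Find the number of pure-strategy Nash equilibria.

Both I: the row player gets 11 (best alternative 7); the column player gets 13 (best alternative 9). Neither deviates — NE.
Both II: the row player gets 6 (best alternative 5); the column player gets 5 (best alternative 4). Neither deviates — NE.
(I, II) is not a NE: the row player would switch to II (6 > 5).
No other cell survives both best-response checks, so there are 2 pure NE.

2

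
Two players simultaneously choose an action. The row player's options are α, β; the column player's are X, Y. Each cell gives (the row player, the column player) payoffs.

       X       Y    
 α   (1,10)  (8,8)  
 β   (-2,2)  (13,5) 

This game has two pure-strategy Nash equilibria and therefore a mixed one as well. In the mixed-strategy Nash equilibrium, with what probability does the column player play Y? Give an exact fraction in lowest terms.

The column player's mix q on X must make the row player indifferent between α and β.
The row player's payoff from α: 1q + 8(1−q). From β: (-2)q + 13(1−q).
Set equal: 3q = 5(1−q) → q = 5/8.
Probability on Y is 1 − 5/8 = 3/8.

3/8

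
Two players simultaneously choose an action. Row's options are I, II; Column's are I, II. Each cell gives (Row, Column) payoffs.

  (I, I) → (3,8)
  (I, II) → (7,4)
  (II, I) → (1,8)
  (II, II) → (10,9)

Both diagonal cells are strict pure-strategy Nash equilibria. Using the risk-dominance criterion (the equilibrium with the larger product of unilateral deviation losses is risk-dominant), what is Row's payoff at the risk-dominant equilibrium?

3

At both I: Row loses 3 − 1 = 2 by deviating; Column loses 8 − 4 = 4. Product = 2·4 = 8.
At both II: Row loses 10 − 7 = 3 by deviating; Column loses 9 − 8 = 1. Product = 3·1 = 3.
8 > 3, so both I is risk-dominant. Row's payoff there is 3.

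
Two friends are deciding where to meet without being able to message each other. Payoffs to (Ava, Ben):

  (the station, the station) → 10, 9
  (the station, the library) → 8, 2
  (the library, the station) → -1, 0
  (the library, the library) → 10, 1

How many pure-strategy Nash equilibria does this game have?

Both the station: Ava gets 10 (best alternative -1); Ben gets 9 (best alternative 2). Neither deviates — NE.
Both the library: Ava gets 10 (best alternative 8); Ben gets 1 (best alternative 0). Neither deviates — NE.
(the library, the station) is not a NE: Ava would switch to the station (10 > -1).
No other cell survives both best-response checks, so there are 2 pure NE.

2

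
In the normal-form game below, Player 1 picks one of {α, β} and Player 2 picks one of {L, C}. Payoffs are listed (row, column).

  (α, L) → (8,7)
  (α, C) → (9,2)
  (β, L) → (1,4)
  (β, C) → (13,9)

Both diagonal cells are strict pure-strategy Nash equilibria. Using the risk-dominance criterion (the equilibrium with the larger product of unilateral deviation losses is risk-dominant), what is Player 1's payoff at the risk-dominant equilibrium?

8

At (α, L): Player 1 loses 8 − 1 = 7 by deviating; Player 2 loses 7 − 2 = 5. Product = 7·5 = 35.
At (β, C): Player 1 loses 13 − 9 = 4 by deviating; Player 2 loses 9 − 4 = 5. Product = 4·5 = 20.
35 > 20, so (α, L) is risk-dominant. Player 1's payoff there is 8.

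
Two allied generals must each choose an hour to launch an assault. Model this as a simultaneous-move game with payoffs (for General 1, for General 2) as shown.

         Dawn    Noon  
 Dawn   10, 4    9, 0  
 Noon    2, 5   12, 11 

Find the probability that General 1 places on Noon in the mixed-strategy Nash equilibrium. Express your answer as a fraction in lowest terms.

General 1's mix p on Dawn must make General 2 indifferent between Dawn and Noon.
General 2's payoff from Dawn: 4p + 5(1−p). From Noon: 0p + 11(1−p).
Set equal: 4p = 6(1−p) → p = 6/10 = 3/5.
Probability on Noon is 1 − 3/5 = 2/5.

2/5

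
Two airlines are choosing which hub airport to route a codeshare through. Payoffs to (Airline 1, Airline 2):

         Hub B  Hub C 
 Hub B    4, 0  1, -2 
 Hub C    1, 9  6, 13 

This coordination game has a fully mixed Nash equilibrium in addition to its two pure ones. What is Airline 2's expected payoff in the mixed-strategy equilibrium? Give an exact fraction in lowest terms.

Airline 1 mixes with probability p on Hub B, chosen so Airline 2 is indifferent: 0p + 9(1−p) = (-2)p + 13(1−p) gives p = 2/3.
Airline 2's expected payoff is 0·2/3 + 9·1/3 = 3.

3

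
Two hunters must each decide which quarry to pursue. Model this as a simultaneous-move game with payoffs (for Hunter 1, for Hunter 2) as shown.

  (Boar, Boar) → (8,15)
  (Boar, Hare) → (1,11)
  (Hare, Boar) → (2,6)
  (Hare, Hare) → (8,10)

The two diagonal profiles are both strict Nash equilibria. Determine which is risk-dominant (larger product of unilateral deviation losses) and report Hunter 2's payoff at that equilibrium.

At both Boar: Hunter 1 loses 8 − 2 = 6 by deviating; Hunter 2 loses 15 − 11 = 4. Product = 6·4 = 24.
At both Hare: Hunter 1 loses 8 − 1 = 7 by deviating; Hunter 2 loses 10 − 6 = 4. Product = 7·4 = 28.
28 > 24, so both Hare is risk-dominant. Hunter 2's payoff there is 10.

10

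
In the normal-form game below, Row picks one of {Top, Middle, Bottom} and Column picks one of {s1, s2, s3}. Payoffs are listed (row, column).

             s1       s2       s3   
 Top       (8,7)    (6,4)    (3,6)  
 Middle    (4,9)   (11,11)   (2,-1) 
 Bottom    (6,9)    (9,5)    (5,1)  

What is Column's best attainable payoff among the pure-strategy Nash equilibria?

(Top, s1) is a pure NE (Row: 8 ≥ 6; Column: 7 ≥ 6). Column gets 7.
(Middle, s2) is a pure NE (Row: 11 ≥ 9; Column: 11 ≥ 9). Column gets 11.
Every other cell has a profitable deviation for at least one player. Highest of {7, 11} is 11.

11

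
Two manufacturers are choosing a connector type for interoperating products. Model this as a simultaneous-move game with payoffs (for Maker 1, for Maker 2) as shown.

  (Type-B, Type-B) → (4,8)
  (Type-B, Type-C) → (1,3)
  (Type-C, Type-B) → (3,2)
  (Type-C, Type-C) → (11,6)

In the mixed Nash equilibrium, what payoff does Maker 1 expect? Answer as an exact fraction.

Maker 2 mixes with probability q on Type-B, chosen so Maker 1 is indifferent: 4q + 1(1−q) = 3q + 11(1−q) gives q = 10/11.
Maker 1's expected payoff (from either row, since indifferent) is 4·10/11 + 1·1/11 = 41/11.

41/11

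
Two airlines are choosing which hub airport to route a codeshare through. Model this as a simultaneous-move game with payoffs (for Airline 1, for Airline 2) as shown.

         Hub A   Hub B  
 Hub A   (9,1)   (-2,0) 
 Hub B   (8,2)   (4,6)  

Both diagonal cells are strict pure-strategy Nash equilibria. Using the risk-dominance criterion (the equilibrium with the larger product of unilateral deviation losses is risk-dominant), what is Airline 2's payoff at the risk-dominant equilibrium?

At both Hub A: Airline 1 loses 9 − 8 = 1 by deviating; Airline 2 loses 1 − 0 = 1. Product = 1·1 = 1.
At both Hub B: Airline 1 loses 4 − (-2) = 6 by deviating; Airline 2 loses 6 − 2 = 4. Product = 6·4 = 24.
24 > 1, so both Hub B is risk-dominant. Airline 2's payoff there is 6.

6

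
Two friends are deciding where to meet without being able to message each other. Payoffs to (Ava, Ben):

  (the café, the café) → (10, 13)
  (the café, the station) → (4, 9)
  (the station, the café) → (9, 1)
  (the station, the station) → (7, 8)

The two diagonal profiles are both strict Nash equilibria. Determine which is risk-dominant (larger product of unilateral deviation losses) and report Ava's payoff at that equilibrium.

7

At both the café: Ava loses 10 − 9 = 1 by deviating; Ben loses 13 − 9 = 4. Product = 1·4 = 4.
At both the station: Ava loses 7 − 4 = 3 by deviating; Ben loses 8 − 1 = 7. Product = 3·7 = 21.
21 > 4, so both the station is risk-dominant. Ava's payoff there is 7.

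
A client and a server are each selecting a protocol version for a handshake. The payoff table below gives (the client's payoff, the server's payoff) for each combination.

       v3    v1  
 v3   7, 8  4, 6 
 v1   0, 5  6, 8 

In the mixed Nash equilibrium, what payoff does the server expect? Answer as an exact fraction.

The client mixes with probability p on v3, chosen so the server is indifferent: 8p + 5(1−p) = 6p + 8(1−p) gives p = 3/5.
The server's expected payoff is 8·3/5 + 5·2/5 = 34/5.

34/5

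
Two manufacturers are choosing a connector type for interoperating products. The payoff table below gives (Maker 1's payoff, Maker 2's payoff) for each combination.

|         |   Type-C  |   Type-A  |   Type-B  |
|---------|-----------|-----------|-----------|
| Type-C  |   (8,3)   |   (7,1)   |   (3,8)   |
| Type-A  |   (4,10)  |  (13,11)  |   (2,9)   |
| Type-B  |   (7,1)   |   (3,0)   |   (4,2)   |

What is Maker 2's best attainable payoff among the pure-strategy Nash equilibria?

11

Both Type-A is a pure NE (Maker 1: 13 ≥ 7; Maker 2: 11 ≥ 10). Maker 2 gets 11.
Both Type-B is a pure NE (Maker 1: 4 ≥ 3; Maker 2: 2 ≥ 1). Maker 2 gets 2.
Every other cell has a profitable deviation for at least one player. Highest of {11, 2} is 11.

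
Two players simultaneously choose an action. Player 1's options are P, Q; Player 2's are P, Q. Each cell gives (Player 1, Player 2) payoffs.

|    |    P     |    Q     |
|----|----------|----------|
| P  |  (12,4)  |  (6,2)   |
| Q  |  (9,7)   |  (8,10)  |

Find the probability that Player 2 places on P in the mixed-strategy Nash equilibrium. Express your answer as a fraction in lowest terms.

2/5

Player 2's mix q on P must make Player 1 indifferent between P and Q.
Player 1's payoff from P: 12q + 6(1−q). From Q: 9q + 8(1−q).
Set equal: 3q = 2(1−q) → q = 2/5.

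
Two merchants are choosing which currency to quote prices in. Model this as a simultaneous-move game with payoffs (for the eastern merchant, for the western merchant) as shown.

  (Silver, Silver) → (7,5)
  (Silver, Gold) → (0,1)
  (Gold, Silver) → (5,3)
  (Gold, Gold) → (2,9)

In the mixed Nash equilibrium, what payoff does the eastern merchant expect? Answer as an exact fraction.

7/2

The western merchant mixes with probability q on Silver, chosen so the eastern merchant is indifferent: 7q + 0(1−q) = 5q + 2(1−q) gives q = 1/2.
The eastern merchant's expected payoff (from either row, since indifferent) is 7·1/2 + 0·1/2 = 7/2.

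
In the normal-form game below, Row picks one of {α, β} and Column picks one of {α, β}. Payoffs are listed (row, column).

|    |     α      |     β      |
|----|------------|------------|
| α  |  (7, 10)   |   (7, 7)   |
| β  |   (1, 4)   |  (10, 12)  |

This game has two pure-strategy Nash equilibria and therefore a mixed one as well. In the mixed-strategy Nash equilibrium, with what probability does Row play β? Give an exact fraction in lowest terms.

Row's mix p on α must make Column indifferent between α and β.
Column's payoff from α: 10p + 4(1−p). From β: 7p + 12(1−p).
Set equal: 3p = 8(1−p) → p = 8/11.
Probability on β is 1 − 8/11 = 3/11.

3/11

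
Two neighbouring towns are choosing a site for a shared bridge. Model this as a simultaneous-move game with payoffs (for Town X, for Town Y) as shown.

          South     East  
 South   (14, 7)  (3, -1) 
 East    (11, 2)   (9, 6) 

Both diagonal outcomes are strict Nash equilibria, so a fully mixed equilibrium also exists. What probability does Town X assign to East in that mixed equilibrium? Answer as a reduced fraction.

Town X's mix p on South must make Town Y indifferent between South and East.
Town Y's payoff from South: 7p + 2(1−p). From East: (-1)p + 6(1−p).
Set equal: 8p = 4(1−p) → p = 4/12 = 1/3.
Probability on East is 1 − 1/3 = 2/3.

2/3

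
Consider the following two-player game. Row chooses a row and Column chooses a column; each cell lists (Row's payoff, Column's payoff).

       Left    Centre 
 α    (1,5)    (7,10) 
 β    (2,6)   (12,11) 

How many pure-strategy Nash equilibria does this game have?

(β, Centre): Row gets 12 (best alternative 7); Column gets 11 (best alternative 6). Neither deviates — NE.
(α, Left) is not a NE: Row would switch to β (2 > 1).
No other cell survives both best-response checks, so there is 1 pure NE.

1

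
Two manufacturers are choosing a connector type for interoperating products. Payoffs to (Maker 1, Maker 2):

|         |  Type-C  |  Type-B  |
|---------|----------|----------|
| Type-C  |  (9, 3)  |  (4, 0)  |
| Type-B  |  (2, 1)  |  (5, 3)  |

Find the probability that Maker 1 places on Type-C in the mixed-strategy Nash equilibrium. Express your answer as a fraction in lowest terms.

2/5

Maker 1's mix p on Type-C must make Maker 2 indifferent between Type-C and Type-B.
Maker 2's payoff from Type-C: 3p + 1(1−p). From Type-B: 0p + 3(1−p).
Set equal: 3p = 2(1−p) → p = 2/5.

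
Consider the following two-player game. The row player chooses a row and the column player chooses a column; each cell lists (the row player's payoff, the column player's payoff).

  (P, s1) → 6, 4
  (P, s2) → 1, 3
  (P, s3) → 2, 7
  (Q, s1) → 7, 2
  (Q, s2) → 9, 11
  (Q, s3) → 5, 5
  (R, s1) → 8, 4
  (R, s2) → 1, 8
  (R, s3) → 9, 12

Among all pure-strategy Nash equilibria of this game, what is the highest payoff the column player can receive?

(Q, s2) is a pure NE (the row player: 9 ≥ 1; the column player: 11 ≥ 5). The column player gets 11.
(R, s3) is a pure NE (the row player: 9 ≥ 5; the column player: 12 ≥ 8). The column player gets 12.
Every other cell has a profitable deviation for at least one player. Highest of {11, 12} is 12.

12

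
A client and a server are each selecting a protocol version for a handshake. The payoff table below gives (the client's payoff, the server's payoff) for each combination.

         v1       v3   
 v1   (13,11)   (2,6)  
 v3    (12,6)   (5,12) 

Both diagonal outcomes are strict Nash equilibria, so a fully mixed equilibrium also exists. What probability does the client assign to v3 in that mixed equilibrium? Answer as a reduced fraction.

The client's mix p on v1 must make the server indifferent between v1 and v3.
The server's payoff from v1: 11p + 6(1−p). From v3: 6p + 12(1−p).
Set equal: 5p = 6(1−p) → p = 6/11.
Probability on v3 is 1 − 6/11 = 5/11.

5/11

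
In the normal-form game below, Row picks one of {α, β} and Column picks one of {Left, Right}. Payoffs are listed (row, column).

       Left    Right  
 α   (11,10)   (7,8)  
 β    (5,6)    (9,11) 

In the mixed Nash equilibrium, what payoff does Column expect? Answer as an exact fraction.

Row mixes with probability p on α, chosen so Column is indifferent: 10p + 6(1−p) = 8p + 11(1−p) gives p = 5/7.
Column's expected payoff is 10·5/7 + 6·2/7 = 62/7.

62/7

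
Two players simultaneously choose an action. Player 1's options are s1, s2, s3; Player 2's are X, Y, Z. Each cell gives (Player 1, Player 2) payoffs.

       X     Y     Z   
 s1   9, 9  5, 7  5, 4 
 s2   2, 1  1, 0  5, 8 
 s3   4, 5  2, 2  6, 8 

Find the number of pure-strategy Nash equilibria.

(s1, X): Player 1 gets 9 (best alternative 4); Player 2 gets 9 (best alternative 7). Neither deviates — NE.
(s3, Z): Player 1 gets 6 (best alternative 5); Player 2 gets 8 (best alternative 5). Neither deviates — NE.
(s2, Y) is not a NE: Player 1 would switch to s1 (5 > 1).
No other cell survives both best-response checks, so there are 2 pure NE.

2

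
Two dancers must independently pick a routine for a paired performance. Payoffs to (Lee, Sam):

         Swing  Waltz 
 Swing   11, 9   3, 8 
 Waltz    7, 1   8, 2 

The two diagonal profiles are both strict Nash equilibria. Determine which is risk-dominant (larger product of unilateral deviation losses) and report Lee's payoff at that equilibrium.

At both Swing: Lee loses 11 − 7 = 4 by deviating; Sam loses 9 − 8 = 1. Product = 4·1 = 4.
At both Waltz: Lee loses 8 − 3 = 5 by deviating; Sam loses 2 − 1 = 1. Product = 5·1 = 5.
5 > 4, so both Waltz is risk-dominant. Lee's payoff there is 8.

8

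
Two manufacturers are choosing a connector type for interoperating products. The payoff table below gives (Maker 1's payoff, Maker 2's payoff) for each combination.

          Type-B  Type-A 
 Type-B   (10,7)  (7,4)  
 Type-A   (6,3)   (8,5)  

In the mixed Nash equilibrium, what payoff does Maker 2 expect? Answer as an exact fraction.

Maker 1 mixes with probability p on Type-B, chosen so Maker 2 is indifferent: 7p + 3(1−p) = 4p + 5(1−p) gives p = 2/5.
Maker 2's expected payoff is 7·2/5 + 3·3/5 = 23/5.

23/5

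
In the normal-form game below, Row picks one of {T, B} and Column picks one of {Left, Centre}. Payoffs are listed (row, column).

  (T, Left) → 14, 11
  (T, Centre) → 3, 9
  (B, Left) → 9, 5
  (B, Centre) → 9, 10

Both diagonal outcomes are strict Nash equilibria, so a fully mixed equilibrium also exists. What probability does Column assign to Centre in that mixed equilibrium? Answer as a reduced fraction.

5/11

Column's mix q on Left must make Row indifferent between T and B.
Row's payoff from T: 14q + 3(1−q). From B: 9q + 9(1−q).
Set equal: 5q = 6(1−q) → q = 6/11.
Probability on Centre is 1 − 6/11 = 5/11.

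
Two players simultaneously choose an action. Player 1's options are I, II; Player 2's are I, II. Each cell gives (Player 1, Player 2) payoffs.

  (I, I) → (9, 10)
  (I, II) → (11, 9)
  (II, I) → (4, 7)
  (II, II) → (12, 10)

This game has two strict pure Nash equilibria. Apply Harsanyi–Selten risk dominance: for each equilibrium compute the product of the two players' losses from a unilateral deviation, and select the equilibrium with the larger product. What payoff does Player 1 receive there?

9

At both I: Player 1 loses 9 − 4 = 5 by deviating; Player 2 loses 10 − 9 = 1. Product = 5·1 = 5.
At both II: Player 1 loses 12 − 11 = 1 by deviating; Player 2 loses 10 − 7 = 3. Product = 1·3 = 3.
5 > 3, so both I is risk-dominant. Player 1's payoff there is 9.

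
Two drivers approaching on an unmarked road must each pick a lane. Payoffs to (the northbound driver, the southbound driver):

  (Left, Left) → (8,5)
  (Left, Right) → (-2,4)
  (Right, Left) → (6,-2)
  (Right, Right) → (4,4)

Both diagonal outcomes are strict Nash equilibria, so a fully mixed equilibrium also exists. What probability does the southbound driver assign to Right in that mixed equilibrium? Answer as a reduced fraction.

The southbound driver's mix q on Left must make the northbound driver indifferent between Left and Right.
The northbound driver's payoff from Left: 8q + (-2)(1−q). From Right: 6q + 4(1−q).
Set equal: 2q = 6(1−q) → q = 6/8 = 3/4.
Probability on Right is 1 − 3/4 = 1/4.

1/4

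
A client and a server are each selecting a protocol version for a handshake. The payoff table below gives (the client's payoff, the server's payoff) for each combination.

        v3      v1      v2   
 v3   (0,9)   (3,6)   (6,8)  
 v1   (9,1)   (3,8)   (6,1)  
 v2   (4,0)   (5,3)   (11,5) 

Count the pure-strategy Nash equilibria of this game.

1

Both v2: the client gets 11 (best alternative 6); the server gets 5 (best alternative 3). Neither deviates — NE.
Both v1 is not a NE: the client would switch to v2 (5 > 3).
No other cell survives both best-response checks, so there is 1 pure NE.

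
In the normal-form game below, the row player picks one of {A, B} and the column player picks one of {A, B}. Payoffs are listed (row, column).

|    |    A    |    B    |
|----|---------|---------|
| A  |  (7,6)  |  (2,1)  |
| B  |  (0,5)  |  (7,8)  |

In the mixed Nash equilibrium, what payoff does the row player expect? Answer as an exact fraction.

The column player mixes with probability q on A, chosen so the row player is indifferent: 7q + 2(1−q) = 0q + 7(1−q) gives q = 5/12.
The row player's expected payoff (from either row, since indifferent) is 7·5/12 + 2·7/12 = 49/12.

49/12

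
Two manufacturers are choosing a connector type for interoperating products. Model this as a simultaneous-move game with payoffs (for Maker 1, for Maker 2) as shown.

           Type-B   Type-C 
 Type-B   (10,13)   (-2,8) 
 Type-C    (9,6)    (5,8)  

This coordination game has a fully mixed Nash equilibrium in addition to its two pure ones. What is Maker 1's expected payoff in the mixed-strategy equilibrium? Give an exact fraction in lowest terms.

17/2

Maker 2 mixes with probability q on Type-B, chosen so Maker 1 is indifferent: 10q + (-2)(1−q) = 9q + 5(1−q) gives q = 7/8.
Maker 1's expected payoff (from either row, since indifferent) is 10·7/8 + (-2)·1/8 = 17/2.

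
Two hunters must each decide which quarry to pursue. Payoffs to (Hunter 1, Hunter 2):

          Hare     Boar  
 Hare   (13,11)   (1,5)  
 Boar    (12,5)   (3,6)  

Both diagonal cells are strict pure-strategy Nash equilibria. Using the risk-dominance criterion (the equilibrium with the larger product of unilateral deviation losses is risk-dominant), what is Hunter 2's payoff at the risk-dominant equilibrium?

At both Hare: Hunter 1 loses 13 − 12 = 1 by deviating; Hunter 2 loses 11 − 5 = 6. Product = 1·6 = 6.
At both Boar: Hunter 1 loses 3 − 1 = 2 by deviating; Hunter 2 loses 6 − 5 = 1. Product = 2·1 = 2.
6 > 2, so both Hare is risk-dominant. Hunter 2's payoff there is 11.

11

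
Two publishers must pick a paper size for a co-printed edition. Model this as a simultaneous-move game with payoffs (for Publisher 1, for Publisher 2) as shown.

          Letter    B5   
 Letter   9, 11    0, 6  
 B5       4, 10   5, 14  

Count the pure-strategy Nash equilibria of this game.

Both Letter: Publisher 1 gets 9 (best alternative 4); Publisher 2 gets 11 (best alternative 6). Neither deviates — NE.
Both B5: Publisher 1 gets 5 (best alternative 0); Publisher 2 gets 14 (best alternative 10). Neither deviates — NE.
(B5, Letter) is not a NE: Publisher 1 would switch to Letter (9 > 4).
No other cell survives both best-response checks, so there are 2 pure NE.

2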